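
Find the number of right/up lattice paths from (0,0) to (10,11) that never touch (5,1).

Total paths to (10,11): C(21,11) = 352716.
Paths through (5,1): C(6,1) x C(15,10) = 18018.
Avoiding (5,1): 352716 - 18018.

Final answer: 334698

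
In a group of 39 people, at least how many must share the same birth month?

There are 12 possible values for birth month. With 39 people and 12 categories, by pigeonhole: ceiling(39/12).

Final answer: 4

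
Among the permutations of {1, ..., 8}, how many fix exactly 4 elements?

Choose which 4 elements are fixed: C(8,4) = 70.
Derange the remaining 4 using D(j) = (j-1)(D(j-1) + D(j-2)), D(0)=1, D(1)=0: D(2)=1, D(3)=2, D(4)=9.
Total: 70 x 9.

Final answer: C(8,4) D(4) = 630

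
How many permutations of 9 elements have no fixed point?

Derangements satisfy D(n) = (n-1)(D(n-1) + D(n-2)), starting from D(0)=1, D(1)=0.
Building up: D(2)=1, D(3)=2, D(4)=9, D(5)=44, D(6)=265, D(7)=1854, D(8)=14833.
D(9) = 8 x (D(8) + D(7)) = 8 x (14833 + 1854).

Final answer: D(9) = 133496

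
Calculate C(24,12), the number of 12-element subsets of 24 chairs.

C(24,12) = 24!/(12! x 12!).

Final answer: \binom{24}{12} = 2704156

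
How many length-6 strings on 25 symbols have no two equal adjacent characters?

First character: 25 choices. Each subsequent: 24 choices (must differ from the previous one).
Total: 25 x 24^5.

Final answer: 25 x 24^{5} = 199065600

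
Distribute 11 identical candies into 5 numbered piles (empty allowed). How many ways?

Stars and bars: C(n+k-1, k-1) = C(15,4).

Final answer: C(15,4) = 1365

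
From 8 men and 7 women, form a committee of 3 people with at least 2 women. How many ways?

Sum over valid woman counts:
C(7,2)C(8,1) = 168
C(7,3)C(8,0) = 35
Total: 168 + 35.

Final answer: 203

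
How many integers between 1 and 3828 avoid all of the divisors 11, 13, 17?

|div by 11|=348, |div by 13|=294, |div by 17|=225.
|div by 11&13|=26, |div by 11&17|=20, |div by 13&17|=17, |div by all|=1.
By inclusion-exclusion, divisible by at least one: 348+294+225-26-20-17+1 = 805.
Not divisible by any: 3828 - 805.

Final answer: 3023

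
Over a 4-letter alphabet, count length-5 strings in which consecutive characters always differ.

Let g(n) count such strings. g(1) = 4, and each valid string of length n-1 extends in 3 ways (any symbol but the last), so g(n) = 3 g(n-1).
Total: g(5) = 4 x 3^4.

Final answer: 4 x 3^{4} = 324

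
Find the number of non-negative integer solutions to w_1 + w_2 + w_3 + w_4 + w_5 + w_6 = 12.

Stars and bars with 12 stars and 5 bars:
C(12+6-1, 6-1) = C(17,5).

Final answer: C(17,5) = 6188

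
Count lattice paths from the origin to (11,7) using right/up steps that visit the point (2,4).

Paths (0,0)->(2,4): C(6,4) = 15.
Paths (2,4)->(11,7): C(12,3) = 220.
By multiplication principle: 15 x 220.

Final answer: 3300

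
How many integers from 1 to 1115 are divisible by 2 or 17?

Multiples of 2: 557. Multiples of 17: 65. Of both (lcm=34): 32.
By inclusion-exclusion: 557 + 65 - 32.

Final answer: 590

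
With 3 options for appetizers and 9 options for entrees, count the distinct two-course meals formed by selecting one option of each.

By the multiplication principle: 3 x 9.

Final answer: 27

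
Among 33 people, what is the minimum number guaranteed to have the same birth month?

There are 12 possible values for birth month. With 33 people and 12 categories, by pigeonhole: ceiling(33/12).

Final answer: 3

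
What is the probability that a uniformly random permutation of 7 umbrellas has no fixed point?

D(n) = (n-1)(D(n-1) + D(n-2)), D(0)=1, D(1)=0.
Building up: D(2)=1, D(3)=2, D(4)=9, D(5)=44, D(6)=265, D(7)=1854.
Total arrangements: 7! = 5040.
Probability = D(7)/7! = 103/280.

Final answer: D(7)/7! = 1854/5040 = 0.367857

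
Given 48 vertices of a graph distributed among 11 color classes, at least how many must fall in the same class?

By pigeonhole with 48 objects and 11 categories: ceiling(48/11).

Final answer: 5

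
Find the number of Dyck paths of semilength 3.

Total monotonic paths to (3,3): C(6,3) = 20.
By the reflection principle, paths that go above the diagonal number C(6,4) = 15.
Valid Dyck paths: 20 - 15.
(Check: C(6,3) - C(6,4) = C(6,3)/4, the Catalan number C_{3}.)

Final answer: C_{3} = 5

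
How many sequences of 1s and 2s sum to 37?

Condition on the final move: it is a 1-step (f(n-1) ways to get there) or a 2-step (f(n-2) ways), so f(n) = f(n-1) + f(n-2), with f(1)=1, f(2)=2.
Computing successive values: f(1)=1, f(2)=2, f(3)=3, f(4)=5, f(5)=8, f(6)=13, f(7)=21, f(8)=34, f(9)=55, f(10)=89, f(11)=144, f(12)=233, f(13)=377, f(14)=610, f(15)=987, f(16)=1597, f(17)=2584, f(18)=4181, f(19)=6765, f(20)=10946, f(21)=17711, f(22)=28657, f(23)=46368, f(24)=75025, f(25)=121393, f(26)=196418, f(27)=317811, f(28)=514229, f(29)=832040, f(30)=1346269, f(31)=2178309, f(32)=3524578, f(33)=5702887, f(34)=9227465, f(35)=14930352, f(36)=24157817, f(37)=39088169.

Final answer: 39088169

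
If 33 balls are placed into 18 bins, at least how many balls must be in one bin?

By the pigeonhole principle: ceiling(33/18).

Final answer: 2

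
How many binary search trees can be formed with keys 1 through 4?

This is a standard Catalan-number count: the answer is C_n. Here n = 4.
C_n = C(2n,n)/(n+1), so C_{4} = C(8,4)/5 = 70/5.

Final answer: C_{4} = 14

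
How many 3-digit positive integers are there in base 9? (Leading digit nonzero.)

In base 9, the leading digit has 8 choices (1..8); each of the remaining 2 digits has 9 choices.
Total: 8 x 9^2.

Final answer: 648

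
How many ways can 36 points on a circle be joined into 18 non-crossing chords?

The structures are counted by the Catalan number C_n. Here n = 36/2 = 18.
C_n = (2n)!/(n!(n+1)!), so C_{18} = 36!/(18! x 19!) = C(36,18)/19 = 9075135300/19.

Final answer: C_{18} = 477638700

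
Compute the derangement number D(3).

Derangements satisfy D(n) = (n-1)(D(n-1) + D(n-2)), starting from D(0)=1, D(1)=0.
D(2) = 1 x (0 + 1) = 1
D(3) = 2 x (D(2) + D(1)) = 2 x (1 + 0)

Final answer: D(3) = 2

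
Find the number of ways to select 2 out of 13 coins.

C(13,2) = 13!/(2! x (13-2)!).

Final answer: C(13,2) = 78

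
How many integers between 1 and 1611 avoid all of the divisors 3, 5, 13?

|div by 3|=537, |div by 5|=322, |div by 13|=123.
|div by 3&5|=107, |div by 3&13|=41, |div by 5&13|=24, |div by all|=8.
By inclusion-exclusion, divisible by at least one: 537+322+123-107-41-24+8 = 818.
Not divisible by any: 1611 - 818.

Final answer: 793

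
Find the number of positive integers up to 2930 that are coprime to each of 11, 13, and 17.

|div by 11|=266, |div by 13|=225, |div by 17|=172.
|div by 11&13|=20, |div by 11&17|=15, |div by 13&17|=13, |div by all|=1.
By inclusion-exclusion, divisible by at least one: 266+225+172-20-15-13+1 = 616.
Not divisible by any: 2930 - 616.

Final answer: 2314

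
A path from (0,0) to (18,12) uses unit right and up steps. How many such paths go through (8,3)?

Paths (0,0)->(8,3): C(11,3) = 165.
Paths (8,3)->(18,12): C(19,9) = 92378.
By multiplication principle: 165 x 92378.

Final answer: 15242370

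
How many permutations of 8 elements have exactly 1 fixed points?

Choose which 1 elements are fixed: C(8,1) = 8.
Derange the remaining 7 using D(j) = (j-1)(D(j-1) + D(j-2)), D(0)=1, D(1)=0: D(2)=1, D(3)=2, D(4)=9, D(5)=44, D(6)=265, D(7)=1854.
Total: 8 x 1854.

Final answer: C(8,1) D(7) = 14832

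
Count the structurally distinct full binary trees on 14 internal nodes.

This is counted by the nth Catalan number C_n. Here n = 14.
C_n = C(2n,n) - C(2n,n+1), so C_{14} = C(28,14) - C(28,15) = 40116600 - 37442160.

Final answer: C_{14} = 2674440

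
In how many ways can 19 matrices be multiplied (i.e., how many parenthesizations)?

This is a standard Catalan-number count: the answer is C_n. Here n = 19 - 1 = 18.
Using C_0 = 1 and C_(k+1) = C_k x 2(2k+1)/(k+2), build up term by term: C_1=1, C_2=2, C_3=5, C_4=14, C_5=42, C_6=132, C_7=429, C_8=1430, C_9=4862, C_10=16796, C_11=58786, C_12=208012, C_13=742900, C_14=2674440, C_15=9694845, C_16=35357670, C_17=129644790, C_18=477638700.

Final answer: C_{18} = 477638700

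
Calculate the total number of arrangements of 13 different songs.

The number of ways to arrange 13 distinct objects is 13!.

Final answer: 13! = 6227020800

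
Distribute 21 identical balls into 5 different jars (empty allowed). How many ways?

Stars and bars: C(n+k-1, k-1) = C(25,4).

Final answer: C(25,4) = 12650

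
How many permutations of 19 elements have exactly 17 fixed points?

Choose which 17 elements are fixed: C(19,17) = 171.
Derange the remaining 2 using D(j) = (j-1)(D(j-1) + D(j-2)), D(0)=1, D(1)=0: D(2)=1.
Total: 171 x 1.

Final answer: C(19,17) D(2) = 171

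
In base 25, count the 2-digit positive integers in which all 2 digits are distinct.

The leading digit has 24 choices (anything but zero); the next has 24 (anything but the first), then 23, and so on, one fewer each time.
Total: 24 x 24.

Final answer: 576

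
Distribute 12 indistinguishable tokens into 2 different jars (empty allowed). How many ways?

Stars and bars: C(n+k-1, k-1) = C(13,1).

Final answer: C(13,1) = 13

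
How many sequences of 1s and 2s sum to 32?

Let f(n) be the number of climbs. Removing the last move (1 or 2 steps) gives f(n) = f(n-1) + f(n-2); base cases f(1)=1, f(2)=2.
Building up term by term: f(1)=1, f(2)=2, f(3)=3, f(4)=5, f(5)=8, f(6)=13, f(7)=21, f(8)=34, f(9)=55, f(10)=89, f(11)=144, f(12)=233, f(13)=377, f(14)=610, f(15)=987, f(16)=1597, f(17)=2584, f(18)=4181, f(19)=6765, f(20)=10946, f(21)=17711, f(22)=28657, f(23)=46368, f(24)=75025, f(25)=121393, f(26)=196418, f(27)=317811, f(28)=514229, f(29)=832040, f(30)=1346269, f(31)=2178309, f(32)=3524578.

Final answer: 3524578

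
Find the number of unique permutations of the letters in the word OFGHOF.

Letters (F:2, G:1, H:1, O:2). Total letters: 6.
Permutations = 6!/(2! x 2!).

Final answer: 180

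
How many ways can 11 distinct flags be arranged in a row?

The number of ways to arrange 11 distinct objects is 11!.

Final answer: 11! = 39916800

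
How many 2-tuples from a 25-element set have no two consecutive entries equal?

First character: 25 choices. Each subsequent: 24 choices (must differ from the previous one).
Total: 25 x 24^1.

Final answer: 25 x 24^{1} = 600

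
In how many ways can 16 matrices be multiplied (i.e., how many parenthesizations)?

This is a standard Catalan-number count: the answer is C_n. Here n = 16 - 1 = 15.
C_n = C(2n,n)/(n+1), so C_{15} = C(30,15)/16 = 155117520/16.

Final answer: C_{15} = 9694845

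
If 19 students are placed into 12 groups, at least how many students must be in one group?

By the pigeonhole principle: ceiling(19/12).

Final answer: 2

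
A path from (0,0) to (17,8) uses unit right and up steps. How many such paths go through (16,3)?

Paths (0,0)->(16,3): C(19,3) = 969.
Paths (16,3)->(17,8): C(6,5) = 6.
By multiplication principle: 969 x 6.

Final answer: 5814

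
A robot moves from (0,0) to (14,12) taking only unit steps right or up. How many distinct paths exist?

Each path has 14 right steps and 12 up steps in some order (26 steps total).
Choose which 12 of the 26 steps are up: C(26,12).

Final answer: C(26,12) = 9657700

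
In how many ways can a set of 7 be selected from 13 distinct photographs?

C(13,7) = 13!/(7! x (13-7)!).

Final answer: C(13,7) = 1716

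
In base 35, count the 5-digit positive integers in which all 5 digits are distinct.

The leading digit has 34 choices (anything but zero); the next has 34 (anything but the first), then 33, and so on, one fewer each time.
Total: 34 x 34 x 33 x 32 x 31.

Final answer: 37842816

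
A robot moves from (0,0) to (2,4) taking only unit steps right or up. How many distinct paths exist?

Each path has 2 right steps and 4 up steps in some order (6 steps total).
Choose which 4 of the 6 steps are up: C(6,4).

Final answer: C(6,4) = 15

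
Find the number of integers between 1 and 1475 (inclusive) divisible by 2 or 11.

Multiples of 2: 737. Multiples of 11: 134. Of both (lcm=22): 67.
By inclusion-exclusion: 737 + 134 - 67.

Final answer: 804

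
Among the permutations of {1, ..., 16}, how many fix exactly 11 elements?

Choose which 11 elements are fixed: C(16,11) = 4368.
Derange the remaining 5 using D(j) = (j-1)(D(j-1) + D(j-2)), D(0)=1, D(1)=0: D(2)=1, D(3)=2, D(4)=9, D(5)=44.
Total: 4368 x 44.

Final answer: C(16,11) D(5) = 192192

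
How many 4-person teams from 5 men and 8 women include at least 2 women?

Sum over valid woman counts:
C(8,2)C(5,2) = 280
C(8,3)C(5,1) = 280
C(8,4)C(5,0) = 70
Total: 280 + 280 + 70.

Final answer: 630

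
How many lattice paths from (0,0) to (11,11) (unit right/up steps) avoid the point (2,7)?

Total paths to (11,11): C(22,11) = 705432.
Paths through (2,7): C(9,7) x C(13,4) = 25740.
Avoiding (2,7): 705432 - 25740.

Final answer: 679692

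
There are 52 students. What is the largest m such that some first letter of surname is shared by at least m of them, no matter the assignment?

There are 26 possible values for first letter of surname. With 52 students and 26 categories, by pigeonhole: ceiling(52/26).

Final answer: 2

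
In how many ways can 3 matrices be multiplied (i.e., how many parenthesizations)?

The structures are counted by the Catalan number C_n. Here n = 3 - 1 = 2.
C_n = C(2n,n) - C(2n,n+1), so C_{2} = C(4,2) - C(4,3) = 6 - 4.

Final answer: C_{2} = 2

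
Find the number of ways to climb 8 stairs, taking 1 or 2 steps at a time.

Let f(n) be the number of climbs. Removing the last move (1 or 2 steps) gives f(n) = f(n-1) + f(n-2); base cases f(1)=1, f(2)=2.
Iterating the recurrence: f(1)=1, f(2)=2, f(3)=3, f(4)=5, f(5)=8, f(6)=13, f(7)=21, f(8)=34.

Final answer: 34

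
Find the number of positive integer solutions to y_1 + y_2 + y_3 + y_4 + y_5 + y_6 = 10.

Substitute y'_i = y_i - 1 (so y'_i >= 0). Then sum y'_i = 10 - 6 = 4.
Stars and bars: C(4+6-1, 6-1) = C(9,5).

Final answer: C(9,5) = 126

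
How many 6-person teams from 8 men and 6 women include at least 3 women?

Sum over valid woman counts:
C(6,3)C(8,3) = 1120
C(6,4)C(8,2) = 420
C(6,5)C(8,1) = 48
C(6,6)C(8,0) = 1
Total: 1120 + 420 + 48 + 1.

Final answer: 1589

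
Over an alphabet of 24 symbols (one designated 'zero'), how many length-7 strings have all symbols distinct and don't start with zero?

The leading digit has 23 choices (anything but zero); the next has 23 (anything but the first), then 22, and so on, one fewer each time.
Total: 23 x 23 x 22 x 21 x 20 x 19 x 18.

Final answer: 1671682320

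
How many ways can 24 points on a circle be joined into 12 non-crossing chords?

This is a standard Catalan-number count: the answer is C_n. Here n = 24/2 = 12.
C_n = (2n)!/(n!(n+1)!), so C_{12} = 24!/(12! x 13!) = C(24,12)/13 = 2704156/13.

Final answer: C_{12} = 208012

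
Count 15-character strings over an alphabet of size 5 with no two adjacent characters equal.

Let g(n) count such strings. g(1) = 5, and each valid string of length n-1 extends in 4 ways (any symbol but the last), so g(n) = 4 g(n-1).
Total: g(15) = 5 x 4^14.

Final answer: 5 x 4^{14} = 1342177280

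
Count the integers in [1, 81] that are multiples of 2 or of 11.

Multiples of 2: 40. Multiples of 11: 7. Of both (lcm=22): 3.
By inclusion-exclusion: 40 + 7 - 3.

Final answer: 44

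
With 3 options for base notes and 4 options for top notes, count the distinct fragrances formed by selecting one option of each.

By the multiplication principle: 3 x 4.

Final answer: 12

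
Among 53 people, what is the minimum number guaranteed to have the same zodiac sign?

There are 12 possible values for zodiac sign. With 53 people and 12 categories, by pigeonhole: ceiling(53/12).

Final answer: 5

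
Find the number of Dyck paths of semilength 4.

Total monotonic paths to (4,4): C(8,4) = 70.
By the reflection principle, paths that go above the diagonal number C(8,5) = 56.
Valid Dyck paths: 70 - 56.
(Check: C(8,4) - C(8,5) = C(8,4)/5, the Catalan number C_{4}.)

Final answer: C_{4} = 14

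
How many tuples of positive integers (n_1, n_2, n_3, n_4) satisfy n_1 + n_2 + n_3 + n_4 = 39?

Substitute n'_i = n_i - 1 (so n'_i >= 0). Then sum n'_i = 39 - 4 = 35.
Stars and bars: C(35+4-1, 4-1) = C(38,3).

Final answer: C(38,3) = 8436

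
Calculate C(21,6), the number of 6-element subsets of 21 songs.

C(21,6) = 21!/(6! x (21-6)!).

Final answer: C(21,6) = 54264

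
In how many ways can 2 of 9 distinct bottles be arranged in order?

P(9,2) = 9!/(9-2)! = 9!/7!.

Final answer: P(9,2) = 72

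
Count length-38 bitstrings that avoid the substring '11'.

Classify by the final bit: ...0 gives a(n-1) strings, ...01 gives a(n-2) strings. Thus a(n) = a(n-1) + a(n-2) with a(1)=2, a(2)=3.
Iterating the recurrence: a(1)=2, a(2)=3, a(3)=5, a(4)=8, a(5)=13, a(6)=21, a(7)=34, a(8)=55, a(9)=89, a(10)=144, a(11)=233, a(12)=377, a(13)=610, a(14)=987, a(15)=1597, a(16)=2584, a(17)=4181, a(18)=6765, a(19)=10946, a(20)=17711, a(21)=28657, a(22)=46368, a(23)=75025, a(24)=121393, a(25)=196418, a(26)=317811, a(27)=514229, a(28)=832040, a(29)=1346269, a(30)=2178309, a(31)=3524578, a(32)=5702887, a(33)=9227465, a(34)=14930352, a(35)=24157817, a(36)=39088169, a(37)=63245986, a(38)=102334155.

Final answer: 102334155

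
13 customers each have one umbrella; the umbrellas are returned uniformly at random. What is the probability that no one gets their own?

Use the recurrence D(n) = (n-1)(D(n-1) + D(n-2)) with D(0)=1, D(1)=0.
Building up: D(2)=1, D(3)=2, D(4)=9, D(5)=44, D(6)=265, D(7)=1854, D(8)=14833, D(9)=133496, D(10)=1334961, D(11)=14684570, D(12)=176214841, D(13)=2290792932.
Total arrangements: 13! = 6227020800.
Probability = D(13)/13! = 63633137/172972800.

Final answer: D(13)/13! = 2290792932/6227020800 = 0.367879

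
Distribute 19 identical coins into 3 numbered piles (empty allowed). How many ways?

Stars and bars: C(n+k-1, k-1) = C(21,2).

Final answer: C(21,2) = 210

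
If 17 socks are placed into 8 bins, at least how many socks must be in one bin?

By the pigeonhole principle: ceiling(17/8).

Final answer: 3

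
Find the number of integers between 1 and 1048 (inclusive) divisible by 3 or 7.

Multiples of 3: 349. Multiples of 7: 149. Of both (lcm=21): 49.
By inclusion-exclusion: 349 + 149 - 49.

Final answer: 449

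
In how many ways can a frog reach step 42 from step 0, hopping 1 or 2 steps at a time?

Let f(n) be the number of climbs. Removing the last move (1 or 2 steps) gives f(n) = f(n-1) + f(n-2); base cases f(1)=1, f(2)=2.
Building up term by term: f(1)=1, f(2)=2, f(3)=3, f(4)=5, f(5)=8, f(6)=13, f(7)=21, f(8)=34, f(9)=55, f(10)=89, f(11)=144, f(12)=233, f(13)=377, f(14)=610, f(15)=987, f(16)=1597, f(17)=2584, f(18)=4181, f(19)=6765, f(20)=10946, f(21)=17711, f(22)=28657, f(23)=46368, f(24)=75025, f(25)=121393, f(26)=196418, f(27)=317811, f(28)=514229, f(29)=832040, f(30)=1346269, f(31)=2178309, f(32)=3524578, f(33)=5702887, f(34)=9227465, f(35)=14930352, f(36)=24157817, f(37)=39088169, f(38)=63245986, f(39)=102334155, f(40)=165580141, f(41)=267914296, f(42)=433494437.

Final answer: 433494437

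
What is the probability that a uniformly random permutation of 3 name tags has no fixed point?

Derangements satisfy D(n) = (n-1)(D(n-1) + D(n-2)), starting from D(0)=1, D(1)=0.
Building up: D(2)=1, D(3)=2.
Total arrangements: 3! = 6.
Probability = D(3)/3! = 1/3.

Final answer: D(3)/3! = 2/6 = 0.333333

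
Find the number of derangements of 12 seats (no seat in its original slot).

Use the recurrence D(n) = (n-1)(D(n-1) + D(n-2)) with D(0)=1, D(1)=0.
D(2) = 1 x (0 + 1) = 1
D(3) = 2 x (1 + 0) = 2
D(4) = 3 x (2 + 1) = 9
D(5) = 4 x (9 + 2) = 44
D(6) = 5 x (44 + 9) = 265
D(7) = 6 x (265 + 44) = 1854
D(8) = 7 x (1854 + 265) = 14833
D(9) = 8 x (14833 + 1854) = 133496
D(10) = 9 x (133496 + 14833) = 1334961
D(11) = 10 x (1334961 + 133496) = 14684570
D(12) = 11 x (D(11) + D(10)) = 11 x (14684570 + 1334961)

Final answer: D(12) = 176214841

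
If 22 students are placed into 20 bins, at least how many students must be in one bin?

By the pigeonhole principle: ceiling(22/20).

Final answer: 2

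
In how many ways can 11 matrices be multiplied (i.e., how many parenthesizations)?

This is counted by the nth Catalan number C_n. Here n = 11 - 1 = 10.
C_n = (2n)!/(n!(n+1)!), so C_{10} = 20!/(10! x 11!) = C(20,10)/11 = 184756/11.

Final answer: C_{10} = 16796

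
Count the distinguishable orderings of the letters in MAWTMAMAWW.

Letters (A:3, M:3, T:1, W:3). Total letters: 10.
Permutations = 10!/(3! x 3! x 3!).

Final answer: 16800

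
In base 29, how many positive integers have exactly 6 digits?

These are the integers in [29^5, 29^6), so the count is 29^6 - 29^5 = 28 x 29^5.

Final answer: 574312172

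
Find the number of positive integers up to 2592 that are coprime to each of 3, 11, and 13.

|div by 3|=864, |div by 11|=235, |div by 13|=199.
|div by 3&11|=78, |div by 3&13|=66, |div by 11&13|=18, |div by all|=6.
By inclusion-exclusion, divisible by at least one: 864+235+199-78-66-18+6 = 1142.
Not divisible by any: 2592 - 1142.

Final answer: 1450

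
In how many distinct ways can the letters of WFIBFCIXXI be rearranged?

Letters (B:1, C:1, F:2, I:3, W:1, X:2). Total letters: 10.
Permutations = 10!/(3! x 2! x 2!).

Final answer: 151200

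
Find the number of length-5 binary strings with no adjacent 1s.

A valid string ends in 0 (append to any length-(n-1) valid string) or in 01 (append to any length-(n-2) valid string), so a(n) = a(n-1) + a(n-2) with a(1)=2, a(2)=3.
Computing successive values: a(1)=2, a(2)=3, a(3)=5, a(4)=8, a(5)=13.

Final answer: 13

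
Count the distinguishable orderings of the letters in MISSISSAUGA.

Letters (A:2, G:1, I:2, M:1, S:4, U:1). Total letters: 11.
Permutations = 11!/(4! x 2! x 2!).

Final answer: 415800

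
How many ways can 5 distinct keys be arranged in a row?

The number of ways to arrange 5 distinct objects is 5!.

Final answer: 5! = 120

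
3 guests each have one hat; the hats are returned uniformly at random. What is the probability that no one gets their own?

Use the recurrence D(n) = (n-1)(D(n-1) + D(n-2)) with D(0)=1, D(1)=0.
Building up: D(2)=1, D(3)=2.
Total arrangements: 3! = 6.
Probability = D(3)/3! = 1/3.

Final answer: D(3)/3! = 2/6 = 0.333333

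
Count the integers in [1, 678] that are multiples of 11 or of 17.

Multiples of 11: 61. Multiples of 17: 39. Of both (lcm=187): 3.
By inclusion-exclusion: 61 + 39 - 3.

Final answer: 97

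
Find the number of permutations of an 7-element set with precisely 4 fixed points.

Choose which 4 elements are fixed: C(7,4) = 35.
Derange the remaining 3 using D(j) = (j-1)(D(j-1) + D(j-2)), D(0)=1, D(1)=0: D(2)=1, D(3)=2.
Total: 35 x 2.

Final answer: C(7,4) D(3) = 70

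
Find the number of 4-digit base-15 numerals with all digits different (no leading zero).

First digit: 14 (nonzero). Second: 14 (not first). Third: 13, etc.
Total: 14 x 14 x 13 x 12.

Final answer: 30576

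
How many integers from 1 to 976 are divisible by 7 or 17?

Multiples of 7: 139. Multiples of 17: 57. Of both (lcm=119): 8.
By inclusion-exclusion: 139 + 57 - 8.

Final answer: 188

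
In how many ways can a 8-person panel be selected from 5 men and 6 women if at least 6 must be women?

Sum over valid woman counts:
C(6,6)C(5,2).

Final answer: 10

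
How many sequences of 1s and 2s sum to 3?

Condition on the final move: it is a 1-step (f(n-1) ways to get there) or a 2-step (f(n-2) ways), so f(n) = f(n-1) + f(n-2), with f(1)=1, f(2)=2.
Building up term by term: f(1)=1, f(2)=2, f(3)=3.

Final answer: 3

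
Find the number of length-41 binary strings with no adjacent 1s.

A valid string ends in 0 (append to any length-(n-1) valid string) or in 01 (append to any length-(n-2) valid string), so a(n) = a(n-1) + a(n-2) with a(1)=2, a(2)=3.
Computing successive values: a(1)=2, a(2)=3, a(3)=5, a(4)=8, a(5)=13, a(6)=21, a(7)=34, a(8)=55, a(9)=89, a(10)=144, a(11)=233, a(12)=377, a(13)=610, a(14)=987, a(15)=1597, a(16)=2584, a(17)=4181, a(18)=6765, a(19)=10946, a(20)=17711, a(21)=28657, a(22)=46368, a(23)=75025, a(24)=121393, a(25)=196418, a(26)=317811, a(27)=514229, a(28)=832040, a(29)=1346269, a(30)=2178309, a(31)=3524578, a(32)=5702887, a(33)=9227465, a(34)=14930352, a(35)=24157817, a(36)=39088169, a(37)=63245986, a(38)=102334155, a(39)=165580141, a(40)=267914296, a(41)=433494437.

Final answer: 433494437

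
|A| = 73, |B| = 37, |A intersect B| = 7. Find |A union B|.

|A union B| = |A| + |B| - |A intersect B| = 73 + 37 - 7.

Final answer: 103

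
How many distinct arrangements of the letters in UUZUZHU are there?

Letters (H:1, U:4, Z:2). Total letters: 7.
Permutations = 7!/(4! x 2!).

Final answer: 105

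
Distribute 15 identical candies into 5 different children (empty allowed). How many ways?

Stars and bars: C(n+k-1, k-1) = C(19,4).

Final answer: C(19,4) = 3876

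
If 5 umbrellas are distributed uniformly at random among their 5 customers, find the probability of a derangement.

Derangements satisfy D(n) = (n-1)(D(n-1) + D(n-2)), starting from D(0)=1, D(1)=0.
Building up: D(2)=1, D(3)=2, D(4)=9, D(5)=44.
Total arrangements: 5! = 120.
Probability = D(5)/5! = 11/30.

Final answer: D(5)/5! = 44/120 = 0.366667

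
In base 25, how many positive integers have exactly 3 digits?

Leading digit: 24 options (nonzero). Other 2 digit(s): 25 options each.
Total: 24 x 25^2.

Final answer: 15000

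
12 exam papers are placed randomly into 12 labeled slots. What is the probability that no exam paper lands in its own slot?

Derangements satisfy D(n) = (n-1)(D(n-1) + D(n-2)), starting from D(0)=1, D(1)=0.
Building up: D(2)=1, D(3)=2, D(4)=9, D(5)=44, D(6)=265, D(7)=1854, D(8)=14833, D(9)=133496, D(10)=1334961, D(11)=14684570, D(12)=176214841.
Total arrangements: 12! = 479001600.
Probability = D(12)/12! = 16019531/43545600.

Final answer: D(12)/12! = 176214841/479001600 = 0.367879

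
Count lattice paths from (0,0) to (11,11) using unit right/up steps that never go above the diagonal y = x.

Total monotonic paths to (11,11): C(22,11) = 705432.
A path is bad iff it touches y = x + 1; reflecting its initial segment maps bad paths bijectively onto all paths to (10,12), of which there are C(22,12) = 646646.
Valid Dyck paths: 705432 - 646646.
(Check: C(22,11) - C(22,12) = C(22,11)/12, the Catalan number C_{11}.)

Final answer: C_{11} = 58786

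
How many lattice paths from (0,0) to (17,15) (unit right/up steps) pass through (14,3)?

Paths (0,0)->(14,3): C(17,3) = 680.
Paths (14,3)->(17,15): C(15,12) = 455.
By multiplication principle: 680 x 455.

Final answer: 309400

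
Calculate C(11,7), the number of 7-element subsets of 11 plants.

C(11,7) = 11!/(7! x 4!).

Final answer: \binom{11}{7} = 330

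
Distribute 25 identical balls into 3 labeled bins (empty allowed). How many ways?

Stars and bars: C(n+k-1, k-1) = C(27,2).

Final answer: C(27,2) = 351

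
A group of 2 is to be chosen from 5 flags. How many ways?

C(5,2) = 5!/(2! x (5-2)!).

Final answer: C(5,2) = 10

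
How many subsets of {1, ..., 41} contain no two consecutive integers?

Let a(n) count such subsets of {1, ..., n}. Either n is excluded (a(n-1) ways) or n is included, forcing n-1 out (a(n-2) ways), so a(n) = a(n-1) + a(n-2) with a(1)=2, a(2)=3.
Iterating the recurrence: a(1)=2, a(2)=3, a(3)=5, a(4)=8, a(5)=13, a(6)=21, a(7)=34, a(8)=55, a(9)=89, a(10)=144, a(11)=233, a(12)=377, a(13)=610, a(14)=987, a(15)=1597, a(16)=2584, a(17)=4181, a(18)=6765, a(19)=10946, a(20)=17711, a(21)=28657, a(22)=46368, a(23)=75025, a(24)=121393, a(25)=196418, a(26)=317811, a(27)=514229, a(28)=832040, a(29)=1346269, a(30)=2178309, a(31)=3524578, a(32)=5702887, a(33)=9227465, a(34)=14930352, a(35)=24157817, a(36)=39088169, a(37)=63245986, a(38)=102334155, a(39)=165580141, a(40)=267914296, a(41)=433494437.

Final answer: 433494437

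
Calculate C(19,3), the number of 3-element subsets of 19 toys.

C(19,3) = 19!/(3! x (19-3)!).

Final answer: C(19,3) = 969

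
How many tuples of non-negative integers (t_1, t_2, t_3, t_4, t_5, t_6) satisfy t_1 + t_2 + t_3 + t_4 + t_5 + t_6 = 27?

Stars and bars with 27 stars and 5 bars:
C(27+6-1, 6-1) = C(32,5).

Final answer: C(32,5) = 201376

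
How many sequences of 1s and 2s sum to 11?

Condition on the final move: it is a 1-step (f(n-1) ways to get there) or a 2-step (f(n-2) ways), so f(n) = f(n-1) + f(n-2), with f(1)=1, f(2)=2.
Iterating the recurrence: f(1)=1, f(2)=2, f(3)=3, f(4)=5, f(5)=8, f(6)=13, f(7)=21, f(8)=34, f(9)=55, f(10)=89, f(11)=144.

Final answer: 144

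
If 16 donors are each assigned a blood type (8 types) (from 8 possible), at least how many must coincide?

There are 8 possible values for blood type (8 types). With 16 donors and 8 categories, by pigeonhole: ceiling(16/8).

Final answer: 2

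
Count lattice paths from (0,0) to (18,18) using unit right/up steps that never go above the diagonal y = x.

Total monotonic paths to (18,18): C(36,18) = 9075135300.
Paths that cross above y=x (reflection bijection): C(36,19) = 8597496600.
Valid Dyck paths: 9075135300 - 8597496600.
(These counts are the Catalan numbers.)

Final answer: C_{18} = 477638700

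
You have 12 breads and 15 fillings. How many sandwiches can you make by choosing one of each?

By the multiplication principle: 12 x 15.

Final answer: 180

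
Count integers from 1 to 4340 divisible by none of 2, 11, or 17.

|div by 2|=2170, |div by 11|=394, |div by 17|=255.
|div by 2&11|=197, |div by 2&17|=127, |div by 11&17|=23, |div by all|=11.
By inclusion-exclusion, divisible by at least one: 2170+394+255-197-127-23+11 = 2483.
Not divisible by any: 4340 - 2483.

Final answer: 1857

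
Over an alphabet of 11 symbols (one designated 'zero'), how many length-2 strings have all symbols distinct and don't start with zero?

The leading digit has 10 choices (anything but zero); the next has 10 (anything but the first), then 9, and so on, one fewer each time.
Total: 10 x 10.

Final answer: 100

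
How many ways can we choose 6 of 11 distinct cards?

C(11,6) = 11!/(6! x 5!).

Final answer: \binom{11}{6} = 462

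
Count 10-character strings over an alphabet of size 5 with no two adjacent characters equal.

First character: 5 choices. Each subsequent: 4 choices (must differ from the previous one).
Total: 5 x 4^9.

Final answer: 5 x 4^{9} = 1310720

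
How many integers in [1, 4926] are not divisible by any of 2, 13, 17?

|div by 2|=2463, |div by 13|=378, |div by 17|=289.
|div by 2&13|=189, |div by 2&17|=144, |div by 13&17|=22, |div by all|=11.
By inclusion-exclusion, divisible by at least one: 2463+378+289-189-144-22+11 = 2786.
Not divisible by any: 4926 - 2786.

Final answer: 2140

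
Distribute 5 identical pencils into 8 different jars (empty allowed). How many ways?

Stars and bars: C(n+k-1, k-1) = C(12,7).

Final answer: C(12,7) = 792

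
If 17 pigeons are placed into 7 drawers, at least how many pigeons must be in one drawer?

By the pigeonhole principle: ceiling(17/7).

Final answer: 3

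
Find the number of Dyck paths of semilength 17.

Total monotonic paths to (17,17): C(34,17) = 2333606220.
Paths that cross above y=x (reflection bijection): C(34,18) = 2203961430.
Valid Dyck paths: 2333606220 - 2203961430.
(Check: C(34,17) - C(34,18) = C(34,17)/18, the Catalan number C_{17}.)

Final answer: C_{17} = 129644790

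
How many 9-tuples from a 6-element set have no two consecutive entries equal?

First character: 6 choices. Each subsequent: 5 choices (must differ from the previous one).
Total: 6 x 5^8.

Final answer: 6 x 5^{8} = 2343750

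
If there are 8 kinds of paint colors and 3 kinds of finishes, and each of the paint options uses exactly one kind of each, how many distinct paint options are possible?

By the multiplication principle: 8 x 3.

Final answer: 24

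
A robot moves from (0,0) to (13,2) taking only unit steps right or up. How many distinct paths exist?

Each path has 13 right steps and 2 up steps in some order (15 steps total).
Choose which 2 of the 15 steps are up: C(15,2).

Final answer: C(15,2) = 105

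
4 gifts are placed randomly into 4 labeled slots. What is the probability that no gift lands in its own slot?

D(n) = (n-1)(D(n-1) + D(n-2)), D(0)=1, D(1)=0.
Building up: D(2)=1, D(3)=2, D(4)=9.
Total arrangements: 4! = 24.
Probability = D(4)/4! = 3/8.

Final answer: D(4)/4! = 9/24 = 0.375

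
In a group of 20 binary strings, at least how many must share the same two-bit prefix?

There are 4 possible values for two-bit prefix. With 20 binary strings and 4 categories, by pigeonhole: ceiling(20/4).

Final answer: 5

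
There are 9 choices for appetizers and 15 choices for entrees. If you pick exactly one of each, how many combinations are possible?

By the multiplication principle: 9 x 15.

Final answer: 135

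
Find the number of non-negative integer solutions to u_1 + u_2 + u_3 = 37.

Stars and bars with 37 stars and 2 bars:
C(37+3-1, 3-1) = C(39,2).

Final answer: C(39,2) = 741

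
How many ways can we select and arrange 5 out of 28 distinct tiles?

P(28,5) = 28!/(28-5)! = 28!/23!.

Final answer: P(28,5) = 11793600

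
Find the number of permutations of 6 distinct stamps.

The number of ways to arrange 6 distinct objects is 6!.

Final answer: 6! = 720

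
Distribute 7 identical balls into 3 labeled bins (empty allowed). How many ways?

Stars and bars: C(n+k-1, k-1) = C(9,2).

Final answer: C(9,2) = 36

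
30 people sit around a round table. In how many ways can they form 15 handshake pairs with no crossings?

This is counted by the nth Catalan number C_n. Here n = 30/2 = 15.
C_n = C(2n,n) - C(2n,n+1), so C_{15} = C(30,15) - C(30,16) = 155117520 - 145422675.

Final answer: C_{15} = 9694845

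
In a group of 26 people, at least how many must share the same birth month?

There are 12 possible values for birth month. With 26 people and 12 categories, by pigeonhole: ceiling(26/12).

Final answer: 3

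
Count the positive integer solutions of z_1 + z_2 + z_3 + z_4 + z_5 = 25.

Substitute z'_i = z_i - 1 (so z'_i >= 0). Then sum z'_i = 25 - 5 = 20.
Stars and bars: C(20+5-1, 5-1) = C(24,4).

Final answer: C(24,4) = 10626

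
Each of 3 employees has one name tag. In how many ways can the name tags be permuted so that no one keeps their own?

Use the recurrence D(n) = (n-1)(D(n-1) + D(n-2)) with D(0)=1, D(1)=0.
D(2) = 1 x (0 + 1) = 1
D(3) = 2 x (D(2) + D(1)) = 2 x (1 + 0)

Final answer: D(3) = 2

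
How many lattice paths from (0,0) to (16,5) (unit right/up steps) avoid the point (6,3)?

Total paths to (16,5): C(21,5) = 20349.
Paths through (6,3): C(9,3) x C(12,2) = 5544.
Avoiding (6,3): 20349 - 5544.

Final answer: 14805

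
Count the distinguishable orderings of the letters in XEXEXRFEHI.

Letters (E:3, F:1, H:1, I:1, R:1, X:3). Total letters: 10.
Permutations = 10!/(3! x 3!).

Final answer: 100800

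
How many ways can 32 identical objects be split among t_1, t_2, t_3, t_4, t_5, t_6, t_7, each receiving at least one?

Substitute t'_i = t_i - 1 (so t'_i >= 0). Then sum t'_i = 32 - 7 = 25.
Stars and bars: C(25+7-1, 7-1) = C(31,6).

Final answer: C(31,6) = 736281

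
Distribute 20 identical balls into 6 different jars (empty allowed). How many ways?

Stars and bars: C(n+k-1, k-1) = C(25,5).

Final answer: C(25,5) = 53130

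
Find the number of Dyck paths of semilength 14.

Total monotonic paths to (14,14): C(28,14) = 40116600.
Paths that cross above y=x (reflection bijection): C(28,15) = 37442160.
Valid Dyck paths: 40116600 - 37442160.
(Check: C(28,14) - C(28,15) = C(28,14)/15, the Catalan number C_{14}.)

Final answer: C_{14} = 2674440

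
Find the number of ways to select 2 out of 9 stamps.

C(9,2) = 9!/(2! x (9-2)!).

Final answer: C(9,2) = 36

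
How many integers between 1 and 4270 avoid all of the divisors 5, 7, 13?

|div by 5|=854, |div by 7|=610, |div by 13|=328.
|div by 5&7|=122, |div by 5&13|=65, |div by 7&13|=46, |div by all|=9.
By inclusion-exclusion, divisible by at least one: 854+610+328-122-65-46+9 = 1568.
Not divisible by any: 4270 - 1568.

Final answer: 2702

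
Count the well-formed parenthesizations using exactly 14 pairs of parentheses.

This is a standard Catalan-number count: the answer is C_n. Here n = 14 (pairs).
C_n = C(2n,n) - C(2n,n+1), so C_{14} = C(28,14) - C(28,15) = 40116600 - 37442160.

Final answer: C_{14} = 2674440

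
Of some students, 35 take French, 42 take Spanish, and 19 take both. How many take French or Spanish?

|A union B| = |A| + |B| - |A intersect B| = 35 + 42 - 19.

Final answer: 58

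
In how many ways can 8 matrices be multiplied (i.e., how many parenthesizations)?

This is counted by the nth Catalan number C_n. Here n = 8 - 1 = 7.
C_n = (2n)!/(n!(n+1)!), so C_{7} = 14!/(7! x 8!) = C(14,7)/8 = 3432/8.

Final answer: C_{7} = 429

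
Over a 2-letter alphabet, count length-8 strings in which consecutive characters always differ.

Let g(n) count such strings. g(1) = 2, and each valid string of length n-1 extends in 1 ways (any symbol but the last), so g(n) = 1 g(n-1).
Total: g(8) = 2 x 1^7.

Final answer: 2 x 1^{7} = 2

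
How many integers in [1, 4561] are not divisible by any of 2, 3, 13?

|div by 2|=2280, |div by 3|=1520, |div by 13|=350.
|div by 2&3|=760, |div by 2&13|=175, |div by 3&13|=116, |div by all|=58.
By inclusion-exclusion, divisible by at least one: 2280+1520+350-760-175-116+58 = 3157.
Not divisible by any: 4561 - 3157.

Final answer: 1404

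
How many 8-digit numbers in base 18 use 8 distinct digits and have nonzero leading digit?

The leading digit has 17 choices (anything but zero); the next has 17 (anything but the first), then 16, and so on, one fewer each time.
Total: 17 x 17 x 16 x 15 x 14 x 13 x 12 x 11.

Final answer: 1666304640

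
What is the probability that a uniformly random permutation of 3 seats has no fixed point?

Derangements satisfy D(n) = (n-1)(D(n-1) + D(n-2)), starting from D(0)=1, D(1)=0.
Building up: D(2)=1, D(3)=2.
Total arrangements: 3! = 6.
Probability = D(3)/3! = 1/3.

Final answer: D(3)/3! = 2/6 = 0.333333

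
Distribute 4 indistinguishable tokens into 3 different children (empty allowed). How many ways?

Stars and bars: C(n+k-1, k-1) = C(6,2).

Final answer: C(6,2) = 15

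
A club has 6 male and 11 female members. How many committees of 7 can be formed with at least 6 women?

Sum over valid woman counts:
C(11,6)C(6,1) = 2772
C(11,7)C(6,0) = 330
Total: 2772 + 330.

Final answer: 3102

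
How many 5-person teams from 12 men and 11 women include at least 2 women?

Sum over valid woman counts:
C(11,2)C(12,3) = 12100
C(11,3)C(12,2) = 10890
C(11,4)C(12,1) = 3960
C(11,5)C(12,0) = 462
Total: 12100 + 10890 + 3960 + 462.

Final answer: 27412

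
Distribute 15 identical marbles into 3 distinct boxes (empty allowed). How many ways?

Stars and bars: C(n+k-1, k-1) = C(17,2).

Final answer: C(17,2) = 136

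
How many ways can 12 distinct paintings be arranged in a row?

The number of ways to arrange 12 distinct objects is 12!.

Final answer: 12! = 479001600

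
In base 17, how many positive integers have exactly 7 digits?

These are the integers in [17^6, 17^7), so the count is 17^7 - 17^6 = 16 x 17^6.

Final answer: 386201104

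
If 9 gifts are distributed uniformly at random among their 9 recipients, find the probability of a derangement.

D(n) = (n-1)(D(n-1) + D(n-2)), D(0)=1, D(1)=0.
Building up: D(2)=1, D(3)=2, D(4)=9, D(5)=44, D(6)=265, D(7)=1854, D(8)=14833, D(9)=133496.
Total arrangements: 9! = 362880.
Probability = D(9)/9! = 16687/45360.

Final answer: D(9)/9! = 133496/362880 = 0.367879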